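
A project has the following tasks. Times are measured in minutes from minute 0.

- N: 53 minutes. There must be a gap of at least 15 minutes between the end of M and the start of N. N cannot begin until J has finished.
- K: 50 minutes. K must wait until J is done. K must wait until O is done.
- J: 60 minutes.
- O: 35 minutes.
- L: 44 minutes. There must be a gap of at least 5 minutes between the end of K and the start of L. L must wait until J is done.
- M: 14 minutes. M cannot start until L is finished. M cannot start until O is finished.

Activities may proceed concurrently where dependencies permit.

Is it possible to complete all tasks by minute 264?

O can start immediately at minute 0; it finishes at minute 35.
J has no prerequisites, so it starts at minute 0 and finishes at minute 60.
K needs all of J (finishes minute 60); O (finishes minute 35). That puts its earliest start at minute 60; it finishes at 60 + 50 = minute 110.
L needs all of K (finishes minute 110, plus 5-minute gap → minute 115); J (finishes minute 60). That puts its earliest start at minute 115; it finishes at 115 + 44 = minute 159.
M cannot start until L (finishes minute 159); O (finishes minute 35). The controlling bound is minute 159, so M finishes at 159 + 14 = minute 173.
N has to wait for M (finishes minute 173, plus 15-minute gap → minute 188); J (finishes minute 60). The latest of these is minute 188, so N runs minute 188 to 188 + 53 = minute 241.
Every task is finished by minute 241, which is no later than the deadline of 264, so the schedule is feasible.

Yes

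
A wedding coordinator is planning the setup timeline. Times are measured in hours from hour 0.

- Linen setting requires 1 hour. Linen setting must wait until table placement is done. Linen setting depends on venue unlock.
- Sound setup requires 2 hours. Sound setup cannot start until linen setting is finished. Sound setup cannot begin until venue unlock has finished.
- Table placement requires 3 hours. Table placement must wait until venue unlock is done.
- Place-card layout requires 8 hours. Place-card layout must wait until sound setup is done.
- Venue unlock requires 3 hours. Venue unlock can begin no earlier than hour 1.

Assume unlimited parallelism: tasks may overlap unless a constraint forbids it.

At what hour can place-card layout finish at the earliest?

18

Venue unlock waits on its own release at hour 1, so it starts at hour 1 and finishes at 1 + 3 = hour 4.
After venue unlock (finishes hour 4), table placement can start at hour 4 and finishes at hour 7.
For linen setting: table placement (finishes hour 7); venue unlock (finishes hour 4). Taking the maximum gives a start of hour 7, and it finishes at 7 + 1 = hour 8.
Sound setup cannot start until linen setting (finishes hour 8); venue unlock (finishes hour 4). The controlling bound is hour 8, so sound setup finishes at 8 + 2 = hour 10.
After sound setup (finishes hour 10), place-card layout can start at hour 10 and finishes at hour 18.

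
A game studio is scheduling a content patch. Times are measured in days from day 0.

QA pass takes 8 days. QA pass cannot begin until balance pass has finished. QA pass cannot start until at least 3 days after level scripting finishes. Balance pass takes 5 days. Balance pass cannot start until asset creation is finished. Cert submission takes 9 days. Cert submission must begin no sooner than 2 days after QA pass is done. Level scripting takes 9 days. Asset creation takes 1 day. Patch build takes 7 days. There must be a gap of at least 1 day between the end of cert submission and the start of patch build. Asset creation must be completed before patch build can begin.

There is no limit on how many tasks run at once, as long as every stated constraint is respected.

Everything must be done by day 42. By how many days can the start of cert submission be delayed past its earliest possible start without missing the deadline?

Level scripting can start immediately at day 0; it finishes at day 9.
Nothing blocks asset creation, so it runs from day 0 to day 1.
After asset creation (finishes day 1), balance pass can start at day 1 and finishes at day 6.
QA pass cannot start until balance pass (finishes day 6); level scripting (finishes day 9, plus 3-day gap → day 12). The controlling bound is day 12, so QA pass finishes at 12 + 8 = day 20.
Cert submission waits on QA pass (finishes day 20, plus 2-day gap → day 22), so it starts at day 22 and finishes at 22 + 9 = day 31.

Working backward from the deadline:
Patch build must finish by day 42; it takes 7 days, so it must start by 42 − 7 = day 35.
Since patch build (must start by day 35, minus 1-day gap → day 34) depends on it, cert submission must finish by day 34. Backing off its 9-day duration gives a latest start of day 25.
So cert submission can start as early as day 22 and as late as day 25, giving 25 − 22 = 3 days of slack.

3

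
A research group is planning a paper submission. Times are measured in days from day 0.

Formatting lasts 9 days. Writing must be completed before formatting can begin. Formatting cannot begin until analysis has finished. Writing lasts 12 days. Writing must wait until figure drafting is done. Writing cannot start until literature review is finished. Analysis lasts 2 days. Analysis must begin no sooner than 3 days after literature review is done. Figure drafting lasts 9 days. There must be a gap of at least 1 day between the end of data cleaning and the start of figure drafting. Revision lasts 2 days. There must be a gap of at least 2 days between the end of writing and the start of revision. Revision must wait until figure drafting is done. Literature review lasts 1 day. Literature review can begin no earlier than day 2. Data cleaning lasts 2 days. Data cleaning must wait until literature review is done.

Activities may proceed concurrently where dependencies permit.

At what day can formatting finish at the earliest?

36

Literature review waits on its own release at day 2, so it starts at day 2 and finishes at 2 + 1 = day 3.
Analysis cannot begin until literature review (finishes day 3, plus 3-day gap → day 6). It runs from day 6 to 6 + 2 = day 8.
After literature review (finishes day 3), data cleaning can start at day 3 and finishes at day 5.
Figure drafting cannot begin until data cleaning (finishes day 5, plus 1-day gap → day 6). It runs from day 6 to 6 + 9 = day 15.
Writing cannot start until figure drafting (finishes day 15); literature review (finishes day 3). The controlling bound is day 15, so writing finishes at 15 + 12 = day 27.
Formatting needs all of writing (finishes day 27); analysis (finishes day 8). That puts its earliest start at day 27; it finishes at 27 + 9 = day 36.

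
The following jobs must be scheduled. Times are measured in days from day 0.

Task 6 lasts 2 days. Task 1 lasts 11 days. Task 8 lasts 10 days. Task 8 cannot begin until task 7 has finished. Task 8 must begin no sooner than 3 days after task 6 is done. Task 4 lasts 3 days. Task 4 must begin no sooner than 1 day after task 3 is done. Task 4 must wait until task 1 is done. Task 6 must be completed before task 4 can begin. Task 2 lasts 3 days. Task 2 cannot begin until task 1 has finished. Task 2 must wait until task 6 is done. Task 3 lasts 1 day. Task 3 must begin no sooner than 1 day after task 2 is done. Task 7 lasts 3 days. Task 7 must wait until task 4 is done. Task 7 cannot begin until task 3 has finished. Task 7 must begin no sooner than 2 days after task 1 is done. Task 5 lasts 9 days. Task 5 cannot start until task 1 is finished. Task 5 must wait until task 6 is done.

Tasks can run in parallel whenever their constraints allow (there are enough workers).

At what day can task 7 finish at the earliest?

Task 6 has no prerequisites, so it starts at day 0 and finishes at day 2.
Task 1 can start immediately at day 0; it finishes at day 11.
Task 2 cannot start until task 1 (finishes day 11); task 6 (finishes day 2). The controlling bound is day 11, so task 2 finishes at 11 + 3 = day 14.
After task 2 (finishes day 14, plus 1-day gap → day 15), task 3 can start at day 15 and finishes at day 16.
Task 4 has to wait for task 3 (finishes day 16, plus 1-day gap → day 17); task 1 (finishes day 11); task 6 (finishes day 2). The latest of these is day 17, so task 4 runs day 17 to 17 + 3 = day 20.
Task 7 cannot start until task 4 (finishes day 20); task 3 (finishes day 16); task 1 (finishes day 11, plus 2-day gap → day 13). The controlling bound is day 20, so task 7 finishes at 20 + 3 = day 23.

23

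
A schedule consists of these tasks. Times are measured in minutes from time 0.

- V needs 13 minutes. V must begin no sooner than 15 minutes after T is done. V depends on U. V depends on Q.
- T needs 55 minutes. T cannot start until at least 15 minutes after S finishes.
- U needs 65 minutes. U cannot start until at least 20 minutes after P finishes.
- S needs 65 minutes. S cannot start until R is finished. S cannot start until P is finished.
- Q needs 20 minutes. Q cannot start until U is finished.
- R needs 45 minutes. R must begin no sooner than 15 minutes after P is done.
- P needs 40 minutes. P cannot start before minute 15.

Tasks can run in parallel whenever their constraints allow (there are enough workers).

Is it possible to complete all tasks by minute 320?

P cannot begin until its own release at minute 15. It runs from minute 15 to 15 + 40 = minute 55.
After P (finishes minute 55, plus 20-minute gap → minute 75), U can start at minute 75 and finishes at minute 140.
After U (finishes minute 140), Q can start at minute 140 and finishes at minute 160.
R cannot begin until P (finishes minute 55, plus 15-minute gap → minute 70). It runs from minute 70 to 70 + 45 = minute 115.
For S: R (finishes minute 115); P (finishes minute 55). Taking the maximum gives a start of minute 115, and it finishes at 115 + 65 = minute 180.
After S (finishes minute 180, plus 15-minute gap → minute 195), T can start at minute 195 and finishes at minute 250.
V cannot start until T (finishes minute 250, plus 15-minute gap → minute 265); U (finishes minute 140); Q (finishes minute 160). The controlling bound is minute 265, so V finishes at 265 + 13 = minute 278.
Every task is finished by minute 278, which is no later than the deadline of 320, so the schedule is feasible.

Yes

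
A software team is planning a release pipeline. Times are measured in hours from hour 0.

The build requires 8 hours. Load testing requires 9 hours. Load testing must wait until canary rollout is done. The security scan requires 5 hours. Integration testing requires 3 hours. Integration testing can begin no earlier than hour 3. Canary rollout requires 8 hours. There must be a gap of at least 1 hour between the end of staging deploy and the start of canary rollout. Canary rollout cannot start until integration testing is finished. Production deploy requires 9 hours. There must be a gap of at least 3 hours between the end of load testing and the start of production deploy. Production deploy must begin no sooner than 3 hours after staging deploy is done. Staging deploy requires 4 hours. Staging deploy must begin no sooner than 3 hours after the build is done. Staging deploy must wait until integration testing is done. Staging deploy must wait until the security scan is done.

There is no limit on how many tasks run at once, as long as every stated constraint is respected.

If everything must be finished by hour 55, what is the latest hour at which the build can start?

10

Nothing follows production deploy; the deadline of hour 55 is its only limit. It must start by 55 − 9 = hour 46.
Since production deploy (must start by hour 46, minus 3-hour gap → hour 43) depends on it, load testing must finish by hour 43. Backing off its 9-hour duration gives a latest start of hour 34.
Since load testing (must start by hour 34) depends on it, canary rollout must finish by hour 34. Backing off its 8-hour duration gives a latest start of hour 26.
Staging deploy has several dependents: canary rollout (must start by hour 26, minus 1-hour gap → hour 25); production deploy (must start by hour 46, minus 3-hour gap → hour 43). The earliest of those limits is hour 25, so staging deploy must start by 25 − 4 = hour 21.
The build must finish before staging deploy (must start by hour 21, minus 3-hour gap → hour 18). With an 8-hour duration, the build must start by 18 − 8 = hour 10.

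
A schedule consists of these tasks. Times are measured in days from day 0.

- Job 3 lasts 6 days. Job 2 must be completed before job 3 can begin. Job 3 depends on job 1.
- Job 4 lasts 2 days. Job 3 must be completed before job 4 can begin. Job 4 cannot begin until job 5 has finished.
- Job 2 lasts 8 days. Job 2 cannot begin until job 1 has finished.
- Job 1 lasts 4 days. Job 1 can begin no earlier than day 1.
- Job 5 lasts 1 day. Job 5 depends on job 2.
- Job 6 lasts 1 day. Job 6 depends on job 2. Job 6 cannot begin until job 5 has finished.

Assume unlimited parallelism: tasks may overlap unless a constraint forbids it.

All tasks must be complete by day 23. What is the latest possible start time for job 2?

7

To finish by day 23, job 4 (duration 2) must start no later than day 21.
Job 3 must finish before job 4 (must start by day 21). With a 6-day duration, job 3 must start by 21 − 6 = day 15.
To finish by day 23, job 6 (duration 1) must start no later than day 22.
Job 5 has several dependents: job 4 (must start by day 21); job 6 (must start by day 22). The earliest of those limits is day 21, so job 5 must start by 21 − 1 = day 20.
Job 2 must finish in time for job 3 (must start by day 15); job 5 (must start by day 20); job 6 (must start by day 22). The tightest is day 15, so job 2 must start by 15 − 8 = day 7.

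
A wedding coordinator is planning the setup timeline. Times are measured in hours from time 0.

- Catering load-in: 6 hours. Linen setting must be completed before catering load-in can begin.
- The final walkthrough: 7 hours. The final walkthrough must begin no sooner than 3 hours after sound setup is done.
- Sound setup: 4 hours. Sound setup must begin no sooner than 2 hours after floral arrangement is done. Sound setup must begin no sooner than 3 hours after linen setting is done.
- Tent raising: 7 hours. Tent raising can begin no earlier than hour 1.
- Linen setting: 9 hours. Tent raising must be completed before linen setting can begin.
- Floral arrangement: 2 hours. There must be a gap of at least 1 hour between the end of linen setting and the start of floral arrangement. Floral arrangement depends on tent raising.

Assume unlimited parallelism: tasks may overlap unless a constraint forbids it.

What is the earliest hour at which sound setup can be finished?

26

After its own release at hour 1, tent raising can start at hour 1 and finishes at hour 8.
After tent raising (finishes hour 8), linen setting can start at hour 8 and finishes at hour 17.
For floral arrangement: linen setting (finishes hour 17, plus 1-hour gap → hour 18); tent raising (finishes hour 8). Taking the maximum gives a start of hour 18, and it finishes at 18 + 2 = hour 20.
For sound setup: floral arrangement (finishes hour 20, plus 2-hour gap → hour 22); linen setting (finishes hour 17, plus 3-hour gap → hour 20). Taking the maximum gives a start of hour 22, and it finishes at 22 + 4 = hour 26.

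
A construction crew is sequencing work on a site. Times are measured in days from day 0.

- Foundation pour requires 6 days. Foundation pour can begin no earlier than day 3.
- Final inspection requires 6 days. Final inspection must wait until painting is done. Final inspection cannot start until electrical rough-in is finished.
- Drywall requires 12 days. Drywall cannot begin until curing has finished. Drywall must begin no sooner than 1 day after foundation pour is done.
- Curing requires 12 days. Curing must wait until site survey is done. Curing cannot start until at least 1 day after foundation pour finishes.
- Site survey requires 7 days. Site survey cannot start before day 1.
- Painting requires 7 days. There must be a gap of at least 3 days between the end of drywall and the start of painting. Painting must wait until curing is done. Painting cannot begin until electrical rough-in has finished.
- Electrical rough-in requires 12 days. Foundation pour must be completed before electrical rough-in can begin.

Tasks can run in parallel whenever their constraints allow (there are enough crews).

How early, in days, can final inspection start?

44

Foundation pour waits on its own release at day 3, so it starts at day 3 and finishes at 3 + 6 = day 9.
After foundation pour (finishes day 9), electrical rough-in can start at day 9 and finishes at day 21.
Site survey waits on its own release at day 1, so it starts at day 1 and finishes at 1 + 7 = day 8.
Curing cannot start until site survey (finishes day 8); foundation pour (finishes day 9, plus 1-day gap → day 10). The controlling bound is day 10, so curing finishes at 10 + 12 = day 22.
Drywall cannot start until curing (finishes day 22); foundation pour (finishes day 9, plus 1-day gap → day 10). The controlling bound is day 22, so drywall finishes at 22 + 12 = day 34.
Painting cannot start until drywall (finishes day 34, plus 3-day gap → day 37); curing (finishes day 22); electrical rough-in (finishes day 21). The controlling bound is day 37, so painting finishes at 37 + 7 = day 44.
Final inspection waits on painting (finishes day 44); electrical rough-in (finishes day 21). The latest of these is day 44, which is the earliest final inspection can start.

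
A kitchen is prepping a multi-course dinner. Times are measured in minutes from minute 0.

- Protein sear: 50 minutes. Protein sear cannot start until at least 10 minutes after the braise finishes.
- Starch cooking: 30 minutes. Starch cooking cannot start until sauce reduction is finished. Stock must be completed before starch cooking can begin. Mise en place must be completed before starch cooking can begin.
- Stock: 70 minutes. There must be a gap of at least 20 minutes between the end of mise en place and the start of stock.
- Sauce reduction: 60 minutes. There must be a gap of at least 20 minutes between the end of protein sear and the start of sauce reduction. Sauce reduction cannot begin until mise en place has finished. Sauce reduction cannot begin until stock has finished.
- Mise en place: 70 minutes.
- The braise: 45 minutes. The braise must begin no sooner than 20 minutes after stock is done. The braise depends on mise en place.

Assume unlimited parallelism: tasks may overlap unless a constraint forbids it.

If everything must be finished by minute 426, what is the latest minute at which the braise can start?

211

Starch cooking must finish by minute 426; it takes 30 minutes, so it must start by 426 − 30 = minute 396.
Since starch cooking (must start by minute 396) depends on it, sauce reduction must finish by minute 396. Backing off its 60-minute duration gives a latest start of minute 336.
Protein sear feeds into sauce reduction (must start by minute 336, minus 20-minute gap → minute 316); so protein sear must finish by minute 316 and therefore start by minute 266.
The braise has to be done before protein sear (must start by minute 266, minus 10-minute gap → minute 256). That means finishing by minute 256, i.e. starting by 256 − 45 = minute 211.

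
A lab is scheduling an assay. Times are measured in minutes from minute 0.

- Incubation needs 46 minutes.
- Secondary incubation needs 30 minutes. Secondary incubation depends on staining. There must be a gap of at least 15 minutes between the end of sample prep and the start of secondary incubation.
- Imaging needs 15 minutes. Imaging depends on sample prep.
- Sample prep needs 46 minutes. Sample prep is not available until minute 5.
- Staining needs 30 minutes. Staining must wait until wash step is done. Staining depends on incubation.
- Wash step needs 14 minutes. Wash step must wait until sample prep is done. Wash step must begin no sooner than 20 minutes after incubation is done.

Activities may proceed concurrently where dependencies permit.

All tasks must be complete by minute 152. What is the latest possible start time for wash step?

78

Secondary incubation must finish by minute 152; it takes 30 minutes, so it must start by 152 − 30 = minute 122.
Staining has to be done before secondary incubation (must start by minute 122). That means finishing by minute 122, i.e. starting by 122 − 30 = minute 92.
Since staining (must start by minute 92) depends on it, wash step must finish by minute 92. Backing off its 14-minute duration gives a latest start of minute 78.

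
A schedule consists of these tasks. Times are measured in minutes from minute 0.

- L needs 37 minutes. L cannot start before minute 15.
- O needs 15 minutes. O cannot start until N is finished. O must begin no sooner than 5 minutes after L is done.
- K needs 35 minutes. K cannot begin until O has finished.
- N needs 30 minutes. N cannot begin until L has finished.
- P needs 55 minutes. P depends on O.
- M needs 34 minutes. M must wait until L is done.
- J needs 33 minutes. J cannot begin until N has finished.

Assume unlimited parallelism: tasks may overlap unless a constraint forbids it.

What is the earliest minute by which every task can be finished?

152

After its own release at minute 15, L can start at minute 15 and finishes at minute 52.
N waits on L (finishes minute 52), so it starts at minute 52 and finishes at 52 + 30 = minute 82.
O has to wait for N (finishes minute 82); L (finishes minute 52, plus 5-minute gap → minute 57). The latest of these is minute 82, so O runs minute 82 to 82 + 15 = minute 97.
P waits on O (finishes minute 97), so it starts at minute 97 and finishes at 97 + 55 = minute 152.
After O (finishes minute 97), K can start at minute 97 and finishes at minute 132.
J waits on N (finishes minute 82), so it starts at minute 82 and finishes at 82 + 33 = minute 115.
M waits on L (finishes minute 52), so it starts at minute 52 and finishes at 52 + 34 = minute 86.
All tasks are finished once the last one completes. Finish times: J at 115, K at 132, L at 52, M at 86, N at 82, O at 97, P at 152. The latest is minute 152.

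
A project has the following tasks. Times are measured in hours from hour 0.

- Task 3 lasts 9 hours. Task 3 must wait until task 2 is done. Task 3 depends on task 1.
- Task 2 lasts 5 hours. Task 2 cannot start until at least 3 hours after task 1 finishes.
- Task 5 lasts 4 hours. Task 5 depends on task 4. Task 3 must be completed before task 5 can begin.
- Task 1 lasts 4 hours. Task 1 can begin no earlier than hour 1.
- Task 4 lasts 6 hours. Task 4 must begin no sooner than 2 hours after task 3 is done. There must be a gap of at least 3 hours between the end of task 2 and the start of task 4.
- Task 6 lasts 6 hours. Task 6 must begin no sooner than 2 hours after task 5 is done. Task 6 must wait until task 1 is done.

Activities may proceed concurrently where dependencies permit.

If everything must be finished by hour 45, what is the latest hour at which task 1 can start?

Task 6 must finish by hour 45; it takes 6 hours, so it must start by 45 − 6 = hour 39.
Since task 6 (must start by hour 39, minus 2-hour gap → hour 37) depends on it, task 5 must finish by hour 37. Backing off its 4-hour duration gives a latest start of hour 33.
Task 4 has to be done before task 5 (must start by hour 33). That means finishing by hour 33, i.e. starting by 33 − 6 = hour 27.
Task 3 feeds task 4 (must start by hour 27, minus 2-hour gap → hour 25); task 5 (must start by hour 33). Taking the minimum, task 3 must finish by hour 25 and start by 25 − 9 = hour 16.
Task 2 must finish in time for task 3 (must start by hour 16); task 4 (must start by hour 27, minus 3-hour gap → hour 24). The tightest is hour 16, so task 2 must start by 16 − 5 = hour 11.
Task 1 must finish in time for task 2 (must start by hour 11, minus 3-hour gap → hour 8); task 3 (must start by hour 16); task 6 (must start by hour 39). The tightest is hour 8, so task 1 must start by 8 − 4 = hour 4.

4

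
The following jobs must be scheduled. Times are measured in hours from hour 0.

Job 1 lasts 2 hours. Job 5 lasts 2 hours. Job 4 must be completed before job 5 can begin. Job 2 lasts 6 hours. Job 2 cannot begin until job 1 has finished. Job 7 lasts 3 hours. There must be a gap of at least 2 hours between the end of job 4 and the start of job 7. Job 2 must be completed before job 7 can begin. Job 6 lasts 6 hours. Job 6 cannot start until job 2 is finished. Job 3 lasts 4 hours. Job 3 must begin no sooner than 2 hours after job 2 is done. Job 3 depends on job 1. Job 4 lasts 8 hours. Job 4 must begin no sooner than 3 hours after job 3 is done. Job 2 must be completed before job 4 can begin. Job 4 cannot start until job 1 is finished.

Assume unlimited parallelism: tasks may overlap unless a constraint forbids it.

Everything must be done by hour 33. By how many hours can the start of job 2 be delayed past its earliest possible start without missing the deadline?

3

Job 1 has no prerequisites, so it starts at hour 0 and finishes at hour 2.
Job 2 cannot begin until job 1 (finishes hour 2). It runs from hour 2 to 2 + 6 = hour 8.

Working backward from the deadline:
Job 5 must finish by hour 33; it takes 2 hours, so it must start by 33 − 2 = hour 31.
Job 7 must finish by hour 33; it takes 3 hours, so it must start by 33 − 3 = hour 30.
Job 4 must finish in time for job 5 (must start by hour 31); job 7 (must start by hour 30, minus 2-hour gap → hour 28). The tightest is hour 28, so job 4 must start by 28 − 8 = hour 20.
Since job 4 (must start by hour 20, minus 3-hour gap → hour 17) depends on it, job 3 must finish by hour 17. Backing off its 4-hour duration gives a latest start of hour 13.
To finish by hour 33, job 6 (duration 6) must start no later than hour 27.
Job 2 has several dependents: job 3 (must start by hour 13, minus 2-hour gap → hour 11); job 4 (must start by hour 20); job 6 (must start by hour 27); job 7 (must start by hour 30). The earliest of those limits is hour 11, so job 2 must start by 11 − 6 = hour 5.
So job 2 can start as early as hour 2 and as late as hour 5, giving 5 − 2 = 3 hours of slack.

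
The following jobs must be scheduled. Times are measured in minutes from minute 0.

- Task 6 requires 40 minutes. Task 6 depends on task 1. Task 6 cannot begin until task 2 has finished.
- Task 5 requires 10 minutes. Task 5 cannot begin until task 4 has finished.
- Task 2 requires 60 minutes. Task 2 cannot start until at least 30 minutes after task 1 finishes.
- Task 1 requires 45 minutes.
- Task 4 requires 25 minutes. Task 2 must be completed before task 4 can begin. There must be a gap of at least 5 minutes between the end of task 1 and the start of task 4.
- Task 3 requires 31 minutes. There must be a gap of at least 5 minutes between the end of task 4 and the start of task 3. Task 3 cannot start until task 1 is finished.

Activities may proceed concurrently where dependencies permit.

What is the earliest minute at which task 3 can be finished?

Nothing blocks task 1, so it runs from minute 0 to minute 45.
After task 1 (finishes minute 45, plus 30-minute gap → minute 75), task 2 can start at minute 75 and finishes at minute 135.
Task 4 cannot start until task 2 (finishes minute 135); task 1 (finishes minute 45, plus 5-minute gap → minute 50). The controlling bound is minute 135, so task 4 finishes at 135 + 25 = minute 160.
Task 3 cannot start until task 4 (finishes minute 160, plus 5-minute gap → minute 165); task 1 (finishes minute 45). The controlling bound is minute 165, so task 3 finishes at 165 + 31 = minute 196.

196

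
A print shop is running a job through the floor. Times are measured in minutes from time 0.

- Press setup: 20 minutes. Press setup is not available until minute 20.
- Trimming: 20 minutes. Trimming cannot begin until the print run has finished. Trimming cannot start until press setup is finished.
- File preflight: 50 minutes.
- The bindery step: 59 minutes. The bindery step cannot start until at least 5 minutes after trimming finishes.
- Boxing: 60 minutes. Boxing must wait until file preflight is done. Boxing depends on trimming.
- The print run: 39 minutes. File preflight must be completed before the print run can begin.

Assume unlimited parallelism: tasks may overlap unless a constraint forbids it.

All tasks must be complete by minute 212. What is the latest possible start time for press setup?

The bindery step has no dependents, so it just needs to finish by minute 212. Starting by 212 − 59 = minute 153 achieves that.
Boxing must finish by minute 212; it takes 60 minutes, so it must start by 212 − 60 = minute 152.
For trimming: the bindery step (must start by minute 153, minus 5-minute gap → minute 148); boxing (must start by minute 152). The most restrictive is minute 148; with a 20-minute duration, trimming must start by minute 128.
Press setup feeds into trimming (must start by minute 128); so press setup must finish by minute 128 and therefore start by minute 108.

108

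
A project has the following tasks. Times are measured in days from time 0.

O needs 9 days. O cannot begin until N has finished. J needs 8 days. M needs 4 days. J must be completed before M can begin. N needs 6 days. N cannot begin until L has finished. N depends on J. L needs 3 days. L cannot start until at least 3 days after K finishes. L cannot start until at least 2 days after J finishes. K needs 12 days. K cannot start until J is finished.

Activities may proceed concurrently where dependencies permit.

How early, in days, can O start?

32

J can start immediately at day 0; it finishes at day 8.
K waits on J (finishes day 8), so it starts at day 8 and finishes at 8 + 12 = day 20.
L cannot start until K (finishes day 20, plus 3-day gap → day 23); J (finishes day 8, plus 2-day gap → day 10). The controlling bound is day 23, so L finishes at 23 + 3 = day 26.
N cannot start until L (finishes day 26); J (finishes day 8). The controlling bound is day 26, so N finishes at 26 + 6 = day 32.
O waits on N (finishes day 32), so the earliest it can start is day 32.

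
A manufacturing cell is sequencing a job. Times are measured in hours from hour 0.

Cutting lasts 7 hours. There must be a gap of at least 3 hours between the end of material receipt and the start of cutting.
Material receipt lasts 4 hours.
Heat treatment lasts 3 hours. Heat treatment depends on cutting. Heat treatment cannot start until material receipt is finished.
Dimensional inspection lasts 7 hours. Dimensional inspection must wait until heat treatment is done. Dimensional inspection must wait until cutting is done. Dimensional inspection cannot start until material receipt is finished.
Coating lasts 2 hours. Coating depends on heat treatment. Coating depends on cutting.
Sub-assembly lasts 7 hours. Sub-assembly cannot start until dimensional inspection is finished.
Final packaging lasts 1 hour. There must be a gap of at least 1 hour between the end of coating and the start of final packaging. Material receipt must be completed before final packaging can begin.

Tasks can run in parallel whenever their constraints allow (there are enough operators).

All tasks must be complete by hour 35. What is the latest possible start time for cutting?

Sub-assembly must finish by hour 35; it takes 7 hours, so it must start by 35 − 7 = hour 28.
Dimensional inspection feeds into sub-assembly (must start by hour 28); so dimensional inspection must finish by hour 28 and therefore start by hour 21.
Final packaging must finish by hour 35; it takes 1 hour, so it must start by 35 − 1 = hour 34.
Coating has to be done before final packaging (must start by hour 34, minus 1-hour gap → hour 33). That means finishing by hour 33, i.e. starting by 33 − 2 = hour 31.
Heat treatment feeds dimensional inspection (must start by hour 21); coating (must start by hour 31). Taking the minimum, heat treatment must finish by hour 21 and start by 21 − 3 = hour 18.
Cutting feeds heat treatment (must start by hour 18); dimensional inspection (must start by hour 21); coating (must start by hour 31). Taking the minimum, cutting must finish by hour 18 and start by 18 − 7 = hour 11.

11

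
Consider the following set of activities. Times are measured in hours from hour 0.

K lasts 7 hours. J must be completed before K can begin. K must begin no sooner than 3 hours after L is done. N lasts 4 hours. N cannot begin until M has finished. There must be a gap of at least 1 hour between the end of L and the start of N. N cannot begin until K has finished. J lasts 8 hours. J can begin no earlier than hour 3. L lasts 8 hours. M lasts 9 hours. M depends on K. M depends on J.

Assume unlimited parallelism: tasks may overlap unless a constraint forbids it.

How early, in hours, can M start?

L has no prerequisites, so it starts at hour 0 and finishes at hour 8.
After its own release at hour 3, J can start at hour 3 and finishes at hour 11.
For K: J (finishes hour 11); L (finishes hour 8, plus 3-hour gap → hour 11). Taking the maximum gives a start of hour 11, and it finishes at 11 + 7 = hour 18.
M waits on K (finishes hour 18); J (finishes hour 11). The latest of these is hour 18, which is the earliest M can start.

18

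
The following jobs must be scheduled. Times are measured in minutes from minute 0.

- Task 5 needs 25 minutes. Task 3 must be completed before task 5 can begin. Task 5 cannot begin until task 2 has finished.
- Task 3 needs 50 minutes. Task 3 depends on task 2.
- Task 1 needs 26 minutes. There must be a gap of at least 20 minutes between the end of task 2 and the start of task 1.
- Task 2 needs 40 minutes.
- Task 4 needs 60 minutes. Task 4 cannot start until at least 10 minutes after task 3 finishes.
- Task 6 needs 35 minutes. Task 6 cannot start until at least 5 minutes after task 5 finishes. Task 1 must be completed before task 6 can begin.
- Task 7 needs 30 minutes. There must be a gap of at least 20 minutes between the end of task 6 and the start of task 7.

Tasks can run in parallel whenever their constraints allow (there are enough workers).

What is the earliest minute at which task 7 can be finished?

Task 2 has no prerequisites, so it starts at minute 0 and finishes at minute 40.
After task 2 (finishes minute 40), task 3 can start at minute 40 and finishes at minute 90.
Task 5 needs all of task 3 (finishes minute 90); task 2 (finishes minute 40). That puts its earliest start at minute 90; it finishes at 90 + 25 = minute 115.
Task 1 cannot begin until task 2 (finishes minute 40, plus 20-minute gap → minute 60). It runs from minute 60 to 60 + 26 = minute 86.
Task 6 has to wait for task 5 (finishes minute 115, plus 5-minute gap → minute 120); task 1 (finishes minute 86). The latest of these is minute 120, so task 6 runs minute 120 to 120 + 35 = minute 155.
Task 7 cannot begin until task 6 (finishes minute 155, plus 20-minute gap → minute 175). It runs from minute 175 to 175 + 30 = minute 205.

205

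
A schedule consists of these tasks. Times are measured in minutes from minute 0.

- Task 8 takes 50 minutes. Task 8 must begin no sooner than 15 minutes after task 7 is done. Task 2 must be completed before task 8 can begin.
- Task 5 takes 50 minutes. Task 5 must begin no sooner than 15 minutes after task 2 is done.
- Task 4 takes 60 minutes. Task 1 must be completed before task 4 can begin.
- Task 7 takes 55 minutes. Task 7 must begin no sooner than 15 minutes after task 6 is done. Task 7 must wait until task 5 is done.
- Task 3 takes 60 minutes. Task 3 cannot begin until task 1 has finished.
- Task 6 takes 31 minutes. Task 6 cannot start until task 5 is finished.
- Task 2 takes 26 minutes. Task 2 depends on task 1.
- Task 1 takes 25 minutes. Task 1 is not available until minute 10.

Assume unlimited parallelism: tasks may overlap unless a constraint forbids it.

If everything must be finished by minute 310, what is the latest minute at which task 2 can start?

53

Nothing follows task 8; the deadline of minute 310 is its only limit. It must start by 310 − 50 = minute 260.
Task 7 feeds into task 8 (must start by minute 260, minus 15-minute gap → minute 245); so task 7 must finish by minute 245 and therefore start by minute 190.
Since task 7 (must start by minute 190, minus 15-minute gap → minute 175) depends on it, task 6 must finish by minute 175. Backing off its 31-minute duration gives a latest start of minute 144.
Task 5 must finish in time for task 6 (must start by minute 144); task 7 (must start by minute 190). The tightest is minute 144, so task 5 must start by 144 − 50 = minute 94.
Task 2 feeds task 5 (must start by minute 94, minus 15-minute gap → minute 79); task 8 (must start by minute 260). Taking the minimum, task 2 must finish by minute 79 and start by 79 − 26 = minute 53.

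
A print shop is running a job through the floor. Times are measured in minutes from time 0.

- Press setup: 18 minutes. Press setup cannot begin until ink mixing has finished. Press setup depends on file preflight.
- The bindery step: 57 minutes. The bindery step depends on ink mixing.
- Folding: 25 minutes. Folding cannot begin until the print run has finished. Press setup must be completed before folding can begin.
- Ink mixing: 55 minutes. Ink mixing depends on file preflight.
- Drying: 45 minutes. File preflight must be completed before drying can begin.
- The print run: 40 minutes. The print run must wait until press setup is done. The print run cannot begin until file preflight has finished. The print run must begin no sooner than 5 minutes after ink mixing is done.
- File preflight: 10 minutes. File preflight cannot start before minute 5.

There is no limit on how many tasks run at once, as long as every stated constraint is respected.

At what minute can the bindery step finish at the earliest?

After its own release at minute 5, file preflight can start at minute 5 and finishes at minute 15.
Ink mixing cannot begin until file preflight (finishes minute 15). It runs from minute 15 to 15 + 55 = minute 70.
The bindery step waits on ink mixing (finishes minute 70), so it starts at minute 70 and finishes at 70 + 57 = minute 127.

127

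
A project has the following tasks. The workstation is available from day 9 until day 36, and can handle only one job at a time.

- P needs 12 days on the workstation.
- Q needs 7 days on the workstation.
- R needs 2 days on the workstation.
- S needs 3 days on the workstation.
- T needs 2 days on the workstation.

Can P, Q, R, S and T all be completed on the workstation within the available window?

Yes

The workstation window is 36 − 9 = 27 days.
Running back to back, the jobs need 12 + 7 + 2 + 3 + 2 = 26 days on the workstation.
Since 26 ≤ 27, they fit within the window.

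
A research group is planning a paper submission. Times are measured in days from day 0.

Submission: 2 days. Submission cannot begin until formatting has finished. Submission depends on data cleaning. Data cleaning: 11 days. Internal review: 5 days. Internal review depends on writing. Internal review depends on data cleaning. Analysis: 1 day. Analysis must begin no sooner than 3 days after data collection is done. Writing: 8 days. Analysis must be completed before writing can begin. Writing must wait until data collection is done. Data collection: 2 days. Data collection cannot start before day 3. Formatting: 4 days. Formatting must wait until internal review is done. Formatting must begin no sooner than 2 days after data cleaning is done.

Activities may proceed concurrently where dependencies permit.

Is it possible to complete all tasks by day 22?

No

Data cleaning has no prerequisites, so it starts at day 0 and finishes at day 11.
After its own release at day 3, data collection can start at day 3 and finishes at day 5.
Analysis waits on data collection (finishes day 5, plus 3-day gap → day 8), so it starts at day 8 and finishes at 8 + 1 = day 9.
Writing cannot start until analysis (finishes day 9); data collection (finishes day 5). The controlling bound is day 9, so writing finishes at 9 + 8 = day 17.
Internal review cannot start until writing (finishes day 17); data cleaning (finishes day 11). The controlling bound is day 17, so internal review finishes at 17 + 5 = day 22.
For formatting: internal review (finishes day 22); data cleaning (finishes day 11, plus 2-day gap → day 13). Taking the maximum gives a start of day 22, and it finishes at 22 + 4 = day 26.
Submission cannot start until formatting (finishes day 26); data cleaning (finishes day 11). The controlling bound is day 26, so submission finishes at 26 + 2 = day 28.
The earliest everything can be done is day 28, which is after the deadline of 22, so it is not possible.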